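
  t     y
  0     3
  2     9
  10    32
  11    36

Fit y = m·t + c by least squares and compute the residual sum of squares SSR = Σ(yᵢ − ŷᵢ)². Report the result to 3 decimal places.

Entries of AᵀA: Σt·t = 225, Σt = 23, Σ1 = 4.
For Aᵀy: Σt·y = 734, Σy = 80.
Normal equations: [[225, 23]; [23, 4]]·[m, c]ᵀ = [734, 80]ᵀ.
det = 225·4 − 23² = 371.
m = (734·4 − 23·80)/371 = 1096/371; c = (225·80 − 23·734)/371 = 1118/371.
Residuals: -5/371, 29/371, -206/371, 26/53; SSR = 206/371.

SSR = 0.555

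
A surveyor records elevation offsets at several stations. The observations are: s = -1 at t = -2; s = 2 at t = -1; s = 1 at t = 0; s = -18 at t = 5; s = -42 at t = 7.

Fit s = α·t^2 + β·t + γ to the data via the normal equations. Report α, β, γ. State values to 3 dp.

Entries of AᵀA: Σt^2·t^2 = 3043, Σt^2·t = 459, Σt^2 = 79, Σt·t = 79, Σt = 9, Σ1 = 5.
Moment sums: Σt^2·s = -2510, Σt·s = -384, Σs = -58.
Row-reducing yields α = -14376/15439, β = 3783/15439, γ = 41239/15439.

α = -0.931, β = 0.245, γ = 2.671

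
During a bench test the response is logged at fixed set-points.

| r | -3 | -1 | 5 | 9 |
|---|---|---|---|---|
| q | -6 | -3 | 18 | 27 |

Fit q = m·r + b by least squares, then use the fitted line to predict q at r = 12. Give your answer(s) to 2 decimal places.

q̂ = 36.56

Compute the Gram sums: Σr·r = 116, Σr = 10, Σ1 = 4.
And Σr·q = 354, Σq = 36.
XᵀX·[m, b]ᵀ = Xᵀq becomes [[116, 10]; [10, 4]]·[m, b]ᵀ = [354, 36]ᵀ.
Eliminating b: 4·(row 1) − 10·(row 2) gives 364·m = 4·354 − 10·36 = 1056, so m = 264/91.
Then b = (36 − 10·(264/91))/4 = 159/91.
At r = 12: q̂ = (264/91)·(12) + (159/91)·(1) = 3327/91.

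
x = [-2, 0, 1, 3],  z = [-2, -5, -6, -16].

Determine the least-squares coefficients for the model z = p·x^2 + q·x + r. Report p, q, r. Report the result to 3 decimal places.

p = -0.583, q = -2.147, r = -4.135

Entries of AᵀA: Σx^2·x^2 = 98, Σx^2·x = 20, Σx^2 = 14, Σx·x = 14, Σx = 2, Σ1 = 4.
Right-hand side: Σx^2·z = -158, Σx·z = -50, Σz = -29.
Solving the 3×3 system (Gaussian elimination) gives p = -7/12, q = -335/156, r = -215/52.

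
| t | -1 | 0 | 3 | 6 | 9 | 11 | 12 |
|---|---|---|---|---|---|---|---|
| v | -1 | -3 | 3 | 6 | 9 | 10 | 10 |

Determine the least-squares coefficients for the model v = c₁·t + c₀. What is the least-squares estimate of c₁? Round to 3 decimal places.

c₁ = 0.996

Setting ∂/∂c₁ … = 0 gives: 392·c₁ + 40·c₀ = 357;  40·c₁ + 7·c₀ = 34.
(Σt·t = 392, Σt = 40, Σ1 = 7, Σt·v = 357, Σv = 34.)
Determinant 392·7 − 40² = 1144.
c₁ = (357·7 − 40·34)/1144 = 1139/1144; c₀ = (392·34 − 40·357)/1144 = -119/143.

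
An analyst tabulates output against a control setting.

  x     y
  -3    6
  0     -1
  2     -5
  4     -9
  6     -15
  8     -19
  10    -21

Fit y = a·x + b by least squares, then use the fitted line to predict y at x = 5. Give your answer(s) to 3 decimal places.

ŷ = -11.606

The normal system AᵀA·[a, b]ᵀ = Aᵀy is [[229, 27]; [27, 7]]·[a, b]ᵀ = [-516, -64]ᵀ.
det = 229·7 − 27² = 874.
a = ((-516)·7 − 27·(-64))/874 = -942/437; b = (229·(-64) − 27·(-516))/874 = -362/437.
At x = 5: ŷ = (-942/437)·(5) + (-362/437)·(1) = -5072/437.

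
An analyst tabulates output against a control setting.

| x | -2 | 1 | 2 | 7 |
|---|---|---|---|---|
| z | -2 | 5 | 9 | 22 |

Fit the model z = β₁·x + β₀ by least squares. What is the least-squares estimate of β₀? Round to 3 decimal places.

β₀ = 3.119

The normal equations are: 58·β₁ + 8·β₀ = 181;  8·β₁ + 4·β₀ = 34.
(Σx·x = 58, Σx = 8, Σ1 = 4, Σx·z = 181, Σz = 34.)
Eliminating β₀: 4·(row 1) − 8·(row 2) gives 168·β₁ = 4·181 − 8·34 = 452, so β₁ = 113/42.
Then β₀ = (34 − 8·(113/42))/4 = 131/42.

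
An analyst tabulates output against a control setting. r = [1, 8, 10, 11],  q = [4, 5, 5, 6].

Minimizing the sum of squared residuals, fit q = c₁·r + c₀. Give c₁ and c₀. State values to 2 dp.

c₁ = 0.16, c₀ = 3.77

Setting ∂/∂c₁ … = 0 gives: 286·c₁ + 30·c₀ = 160;  30·c₁ + 4·c₀ = 20.
(Σr·r = 286, Σr = 30, Σ1 = 4, Σr·q = 160, Σq = 20.)
Δ = 286·4 − 30² = 244.
c₁ = (160·4 − 30·20)/244 = 10/61; c₀ = (286·20 − 30·160)/244 = 230/61.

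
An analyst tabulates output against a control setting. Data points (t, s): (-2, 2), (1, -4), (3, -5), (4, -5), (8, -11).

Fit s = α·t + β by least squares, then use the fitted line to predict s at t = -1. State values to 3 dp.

ŝ = 0.018

Compute the Gram sums: Σt·t = 94, Σt = 14, Σ1 = 5.
And Σt·s = -131, Σs = -23.
Normal equations: [[94, 14]; [14, 5]]·[α, β]ᵀ = [-131, -23]ᵀ.
Eliminating β: 5·(row 1) − 14·(row 2) gives 274·α = 5·(-131) − 14·(-23) = -333, so α = -333/274.
Then β = ((-23) − 14·(-333/274))/5 = -164/137.
At t = -1: ŝ = (-333/274)·(-1) + (-164/137)·(1) = 5/274.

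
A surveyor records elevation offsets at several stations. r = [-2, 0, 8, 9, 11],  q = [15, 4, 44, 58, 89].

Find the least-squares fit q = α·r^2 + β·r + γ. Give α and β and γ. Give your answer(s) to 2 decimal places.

α = 0.95, β = -2.73, γ = 5.03

Entries of AᵀA: Σr^2·r^2 = 25314, Σr^2·r = 2564, Σr^2 = 270, Σr·r = 270, Σr = 26, Σ1 = 5.
Right-hand side: Σr^2·q = 18343, Σr·q = 1823, Σq = 210.
Inverting the 3×3 Gram matrix, [α, β, γ]ᵀ = [240111/253358, -692315/253358, 637540/126679]ᵀ.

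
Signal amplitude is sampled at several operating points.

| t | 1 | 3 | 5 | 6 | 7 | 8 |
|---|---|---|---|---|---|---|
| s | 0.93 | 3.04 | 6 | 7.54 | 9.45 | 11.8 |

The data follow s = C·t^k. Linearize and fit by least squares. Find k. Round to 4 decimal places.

k = 1.2101

Taking logs, ln s = k·ln t + ln C, so regress ln s on ln t.
XᵀX = [[15.1183, 8.5252]; [8.5252, 6]], rhs = [17.2278, 9.5654]ᵀ  (here Σln t = 8.5252, Σ(ln t)² = 15.1183, Σln s = 9.5654, Σln t·ln s = 17.2278).
Slope k = (n·Σln t·ln s − Σln t·Σln s)/(n·Σ(ln t)² − (Σln t)²) = (6·17.2278 − 8.5252·9.5654)/18.0313 = 1.21013; ln C = (Σln s − k·Σln t)/n = -0.12520.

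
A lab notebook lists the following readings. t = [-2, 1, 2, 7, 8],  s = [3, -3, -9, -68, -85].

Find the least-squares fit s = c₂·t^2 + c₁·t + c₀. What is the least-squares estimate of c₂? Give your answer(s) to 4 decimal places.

c₂ = -0.9681

Setting ∂/∂c₂ … = 0 gives: 6530·c₂ + 856·c₁ + 122·c₀ = -8799;  856·c₂ + 122·c₁ + 16·c₀ = -1183;  122·c₂ + 16·c₁ + 5·c₀ = -162.
(Σt^2·t^2 = 6530, Σt^2·t = 856, Σt^2 = 122, Σt·t = 122, Σt = 16, Σ1 = 5, Σt^2·s = -8799, Σt·s = -1183, Σs = -162.)
Solving the 3×3 system (Gaussian elimination) gives c₂ = -28061/28986, c₁ = -29185/9662, c₀ = 12859/14493.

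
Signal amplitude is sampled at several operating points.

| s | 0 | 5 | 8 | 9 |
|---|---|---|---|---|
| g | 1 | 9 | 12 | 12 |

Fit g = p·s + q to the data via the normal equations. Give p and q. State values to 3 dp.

MᵀM·[p, q]ᵀ = Mᵀg reads: 170·p + 22·q = 249;  22·p + 4·q = 34.
(Σs·s = 170, Σs = 22, Σ1 = 4, Σs·g = 249, Σg = 34.)
Eliminating q: 4·(row 1) − 22·(row 2) gives 196·p = 4·249 − 22·34 = 248, so p = 62/49.
Then q = (34 − 22·(62/49))/4 = 151/98.

p = 1.265, q = 1.541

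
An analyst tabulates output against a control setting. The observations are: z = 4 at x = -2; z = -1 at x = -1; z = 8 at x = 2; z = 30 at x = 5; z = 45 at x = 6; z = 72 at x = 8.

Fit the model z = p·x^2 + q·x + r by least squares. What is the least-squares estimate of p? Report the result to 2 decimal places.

p = 0.97

AᵀA·[p, q, r]ᵀ = Aᵀz reads: 6050·p + 852·q + 134·r = 7025;  852·p + 134·q + 18·r = 1005;  134·p + 18·q + 6·r = 158.
Row-reducing yields p = 12227/12626, q = 75141/63130, r = 35826/31565.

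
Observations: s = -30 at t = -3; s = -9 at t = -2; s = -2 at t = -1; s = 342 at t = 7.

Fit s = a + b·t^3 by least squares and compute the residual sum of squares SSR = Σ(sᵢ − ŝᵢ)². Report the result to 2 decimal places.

SSR = 2.55

AᵀA·[a, b]ᵀ = Aᵀs reads: 4·a + 307·b = 301;  307·a + 118443·b = 118190.
Eliminating b: 118443·(row 1) − 307·(row 2) gives 379523·a = 118443·301 − 307·118190 = -632987, so a = -632987/379523.
Then b = (118190 − 307·(-632987/379523))/118443 = 380353/379523.
Residuals: -483172/379523, 260104/379523, 254294/379523, -31226/379523; SSR = 966344/379523.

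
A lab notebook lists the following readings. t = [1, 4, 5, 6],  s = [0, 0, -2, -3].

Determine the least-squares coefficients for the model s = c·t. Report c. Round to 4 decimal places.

c = -0.3590

The normal equations are: 78·c = -28.
Hence c = -28 / 78 ≈ -0.358974.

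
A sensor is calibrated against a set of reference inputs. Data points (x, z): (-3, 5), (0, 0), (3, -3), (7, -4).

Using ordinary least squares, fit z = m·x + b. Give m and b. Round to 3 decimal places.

m = -0.886, b = 1.050

Setting ∂/∂m … = 0 gives: 67·m + 7·b = -52;  7·m + 4·b = -2.
Eliminating b: 4·(row 1) − 7·(row 2) gives 219·m = 4·(-52) − 7·(-2) = -194, so m = -194/219.
Then b = ((-2) − 7·(-194/219))/4 = 230/219.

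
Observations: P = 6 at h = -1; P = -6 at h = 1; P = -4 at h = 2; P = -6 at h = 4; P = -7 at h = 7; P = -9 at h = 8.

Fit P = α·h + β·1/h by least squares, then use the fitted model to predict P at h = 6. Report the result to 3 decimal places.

P̂ = -6.839

Forming AᵀA = [[135, 6]; [6, 7365/3136]] and AᵀP = [-165, -141/8]ᵀ gives AᵀA·[α, β]ᵀ = AᵀP.
det = 135·(7365/3136) − 6² = 881379/3136.
α = ((-165)·(7365/3136) − 6·(-141/8))/(881379/3136) = -98177/97931; β = (135·(-141/8) − 6·(-165))/(881379/3136) = -484120/97931.
At h = 6: P̂ = (-98177/97931)·(6) + (-484120/97931)·(1/6) = -2009246/293793.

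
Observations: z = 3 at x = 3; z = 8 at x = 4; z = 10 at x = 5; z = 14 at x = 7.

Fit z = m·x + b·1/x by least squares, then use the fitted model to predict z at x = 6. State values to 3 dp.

ẑ = 12.120

The normal equations are: 99·m + 4·b = 189;  4·m + (41281/176400)·b = 7.
(Σx·x = 99, Σx·1/x = 4, Σ1/x·1/x = 41281/176400, Σx·z = 189, Σ1/x·z = 7.)
Δ = 99·(41281/176400) − 4² = 140491/19600.
m = (189·(41281/176400) − 4·7)/(140491/19600) = 318101/140491; b = (99·7 − 4·189)/(140491/19600) = -1234800/140491.
At x = 6: ẑ = (318101/140491)·(6) + (-1234800/140491)·(1/6) = 1702806/140491.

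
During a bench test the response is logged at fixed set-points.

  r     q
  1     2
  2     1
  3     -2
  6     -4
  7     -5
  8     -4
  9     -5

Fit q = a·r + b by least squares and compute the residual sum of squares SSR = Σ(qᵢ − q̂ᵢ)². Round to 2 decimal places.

SSR = 6.26

The normal equations are: 244·a + 36·b = -138;  36·a + 7·b = -17.
det = 244·7 − 36² = 412.
a = ((-138)·7 − 36·(-17))/412 = -177/206; b = (244·(-17) − 36·(-138))/412 = 205/103.
Residuals: 179/206, 75/103, -291/206, -86/103, -201/206, 91/103, 153/206; SSR = 645/103.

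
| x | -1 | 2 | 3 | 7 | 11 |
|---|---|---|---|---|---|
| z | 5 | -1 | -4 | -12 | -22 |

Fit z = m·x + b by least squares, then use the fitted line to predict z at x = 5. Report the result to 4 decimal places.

MᵀM·[m, b]ᵀ = Mᵀz reads: 184·m + 22·b = -345;  22·m + 5·b = -34.
(Σx·x = 184, Σx = 22, Σ1 = 5, Σx·z = -345, Σz = -34.)
Δ = 184·5 − 22² = 436.
m = ((-345)·5 − 22·(-34))/436 = -977/436; b = (184·(-34) − 22·(-345))/436 = 667/218.
At x = 5: ẑ = (-977/436)·(5) + (667/218)·(1) = -3551/436.

ẑ = -8.1445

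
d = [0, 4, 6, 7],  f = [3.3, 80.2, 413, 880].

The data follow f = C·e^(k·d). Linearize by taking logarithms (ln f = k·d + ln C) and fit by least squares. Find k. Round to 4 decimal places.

k = 0.8005

With ln fᵢ as the transformed response and dᵢ as the regressor:
Over the data: Σd = 17.0000, Σ(d)² = 101.0000, Σln f = 18.3818, Σd·ln f = 101.1382.
Normal system: [[101.0000, 17.0000]; [17.0000, 4]]·[k, ln C]ᵀ = [101.1382, 18.3818]ᵀ.
Slope k = (n·Σd·ln f − Σd·Σln f)/(n·Σ(d)² − (Σd)²) = (4·101.1382 − 17.0000·18.3818)/115.0000 = 0.80054; ln C = (Σln f − k·Σd)/n = 1.19316.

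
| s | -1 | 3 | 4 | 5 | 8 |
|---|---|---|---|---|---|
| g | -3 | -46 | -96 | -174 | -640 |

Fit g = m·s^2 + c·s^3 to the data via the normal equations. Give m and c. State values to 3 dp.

From the data, Σs^2·s^2 = 5059, Σs^2·s^3 = 37159, Σs^3·s^3 = 282595.
Right-hand side: Σs^2·g = -47263, Σs^3·g = -356813.
det = 5059·282595 − 37159² = 48856824.
m = ((-47263)·282595 − 37159·(-356813))/48856824 = -48736609/24428412; c = (5059·(-356813) − 37159·(-47263))/48856824 = -24435575/24428412.

m = -1.995, c = -1.000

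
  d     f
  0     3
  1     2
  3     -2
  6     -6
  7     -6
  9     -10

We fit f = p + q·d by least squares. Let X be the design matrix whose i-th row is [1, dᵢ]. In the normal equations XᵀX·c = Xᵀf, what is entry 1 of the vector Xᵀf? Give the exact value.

-19

Entry 1 ↔ basis 1, so (Xᵀf)_{1} = Σᵢ fᵢ = (1)·(3) + (1)·(2) + (1)·(-2) + (1)·(-6) + (1)·(-6) + (1)·(-10) = -19.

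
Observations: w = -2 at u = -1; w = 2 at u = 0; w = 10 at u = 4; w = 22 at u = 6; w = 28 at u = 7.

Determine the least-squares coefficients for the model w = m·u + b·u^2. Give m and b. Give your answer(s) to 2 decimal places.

The normal system XᵀX·[m, b]ᵀ = Xᵀw is [[102, 622]; [622, 3954]]·[m, b]ᵀ = [370, 2322]ᵀ.
Determinant 102·3954 − 622² = 16424.
m = (370·3954 − 622·2322)/16424 = 2337/2053; b = (102·2322 − 622·370)/16424 = 838/2053.

m = 1.14, b = 0.41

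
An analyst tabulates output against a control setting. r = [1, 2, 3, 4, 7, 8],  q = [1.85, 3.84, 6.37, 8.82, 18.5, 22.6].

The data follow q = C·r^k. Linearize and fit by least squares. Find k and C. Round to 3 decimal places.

k = 1.208, C = 1.741

Linearized form: ln q = k·ln r + ln C. From the 6 transformed points,
AᵀA = [[11.7199, 7.2034]; [7.2034, 6]], rhs = [18.1461, 12.0250]ᵀ  (here Σln r = 7.2034, Σ(ln r)² = 11.7199, Σln q = 12.0250, Σln r·ln q = 18.1461).
Slope k = (n·Σln r·ln q − Σln r·Σln q)/(n·Σ(ln r)² − (Σln r)²) = (6·18.1461 − 7.2034·12.0250)/18.4301 = 1.20757; ln C = (Σln q − k·Σln r)/n = 0.55439, so C = exp(0.55439) = 1.74088.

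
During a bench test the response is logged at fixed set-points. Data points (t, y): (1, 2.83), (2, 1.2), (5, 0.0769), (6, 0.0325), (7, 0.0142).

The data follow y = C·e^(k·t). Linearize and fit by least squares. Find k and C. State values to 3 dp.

Let Y = ln y. Fitting Y = k·t + ln C by least squares:
Σt = 21.0000, Σ(t)² = 115.0000, Σln y = -9.0237, Σt·ln y = -61.7620.
Equations: 115.0000·k + 21.0000·ln C = -61.7620;  21.0000·k + 5·ln C = -9.0237.
Δ = 115.0000·5 − (21.0000)² = 134.0000; k = (-61.7620·5 − 21.0000·-9.0237)/134.0000 = -0.89039, ln C = (115.0000·-9.0237 − 21.0000·-61.7620)/134.0000 = 1.93492, so C = exp(1.93492) = 6.92348.

k = -0.890, C = 6.923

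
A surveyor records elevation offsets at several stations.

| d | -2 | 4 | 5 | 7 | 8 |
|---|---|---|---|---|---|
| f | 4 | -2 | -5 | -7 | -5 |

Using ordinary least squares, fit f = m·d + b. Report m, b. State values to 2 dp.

With design matrix X, XᵀX = [[158, 22]; [22, 5]] and Xᵀf = [-130, -15]ᵀ.
Δ = 158·5 − 22² = 306.
m = ((-130)·5 − 22·(-15))/306 = -160/153; b = (158·(-15) − 22·(-130))/306 = 245/153.

m = -1.05, b = 1.60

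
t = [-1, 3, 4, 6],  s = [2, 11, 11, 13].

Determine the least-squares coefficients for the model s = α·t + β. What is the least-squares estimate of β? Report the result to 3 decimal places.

β = 4.404

The normal equations are: 62·α + 12·β = 153;  12·α + 4·β = 37.
(Σt·t = 62, Σt = 12, Σ1 = 4, Σt·s = 153, Σs = 37.)
Determinant 62·4 − 12² = 104.
α = (153·4 − 12·37)/104 = 21/13; β = (62·37 − 12·153)/104 = 229/52.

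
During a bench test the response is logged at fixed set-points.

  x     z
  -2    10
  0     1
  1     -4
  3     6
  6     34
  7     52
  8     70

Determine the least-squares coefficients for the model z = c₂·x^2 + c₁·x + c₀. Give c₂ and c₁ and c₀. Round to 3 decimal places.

Compute the Gram sums: Σx^2·x^2 = 7891, Σx^2·x = 1091, Σx^2 = 163, Σx·x = 163, Σx = 23, Σ1 = 7.
Moment sums: Σx^2·z = 8342, Σx·z = 1122, Σz = 169.
Normal equations: [[7891, 1091, 163]; [1091, 163, 23]; [163, 23, 7]]·[c₂, c₁, c₀]ᵀ = [8342, 1122, 169]ᵀ.
Solving the 3×3 system (Gaussian elimination) gives c₂ = 13709/9636, c₁ = -73895/28908, c₀ = -4238/7227.

c₂ = 1.423, c₁ = -2.556, c₀ = -0.586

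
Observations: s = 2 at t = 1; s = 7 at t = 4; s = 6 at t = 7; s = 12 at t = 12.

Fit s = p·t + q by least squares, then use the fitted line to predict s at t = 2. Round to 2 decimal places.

ŝ = 3.48

MᵀM·[p, q]ᵀ = Mᵀs reads: 210·p + 24·q = 216;  24·p + 4·q = 27.
Eliminating q: 4·(row 1) − 24·(row 2) gives 264·p = 4·216 − 24·27 = 216, so p = 9/11.
Then q = (27 − 24·(9/11))/4 = 81/44.
At t = 2: ŝ = (9/11)·(2) + (81/44)·(1) = 153/44.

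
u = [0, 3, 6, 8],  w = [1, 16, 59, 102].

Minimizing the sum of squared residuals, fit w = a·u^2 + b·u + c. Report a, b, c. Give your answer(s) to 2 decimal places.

From the data, Σu^2·u^2 = 5473, Σu^2·u = 755, Σu^2 = 109, Σu·u = 109, Σu = 17, Σ1 = 4.
Right-hand side: Σu^2·w = 8796, Σu·w = 1218, Σw = 178.
AᵀA·[a, b, c]ᵀ = Aᵀw becomes [[5473, 755, 109]; [755, 109, 17]; [109, 17, 4]]·[a, b, c]ᵀ = [8796, 1218, 178]ᵀ.
Row-reducing yields a = 767/508, b = 871/1524, c = 707/762.

a = 1.51, b = 0.57, c = 0.93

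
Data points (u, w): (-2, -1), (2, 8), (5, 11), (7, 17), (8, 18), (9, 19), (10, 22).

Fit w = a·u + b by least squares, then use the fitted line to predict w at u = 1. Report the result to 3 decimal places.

Entries of AᵀA: Σu·u = 327, Σu = 39, Σ1 = 7.
Right-hand side: Σu·w = 727, Σw = 94.
So AᵀA·[a, b]ᵀ = Aᵀw: [[327, 39]; [39, 7]]·[a, b]ᵀ = [727, 94]ᵀ.
det = 327·7 − 39² = 768.
a = (727·7 − 39·94)/768 = 1423/768; b = (327·94 − 39·727)/768 = 795/256.
At u = 1: ŵ = (1423/768)·(1) + (795/256)·(1) = 119/24.

ŵ = 4.958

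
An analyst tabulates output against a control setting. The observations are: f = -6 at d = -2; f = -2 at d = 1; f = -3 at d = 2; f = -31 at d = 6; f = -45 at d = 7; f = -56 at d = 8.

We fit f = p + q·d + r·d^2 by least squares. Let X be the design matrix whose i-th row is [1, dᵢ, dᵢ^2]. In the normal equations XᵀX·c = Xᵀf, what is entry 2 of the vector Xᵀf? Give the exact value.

Entry 2 ↔ basis d, so (Xᵀf)_{2} = Σᵢ (d)·fᵢ = (-2)·(-6) + (1)·(-2) + (2)·(-3) + (6)·(-31) + (7)·(-45) + (8)·(-56) = -945.

-945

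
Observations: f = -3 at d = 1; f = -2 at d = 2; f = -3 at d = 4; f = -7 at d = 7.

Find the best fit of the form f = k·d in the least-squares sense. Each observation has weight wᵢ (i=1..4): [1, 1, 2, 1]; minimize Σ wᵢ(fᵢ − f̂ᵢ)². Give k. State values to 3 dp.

With design matrix X, XᵀWX = [[86]] and XᵀWf = [-80]ᵀ.
k = (-80)/86 = -0.930233.

k = -0.930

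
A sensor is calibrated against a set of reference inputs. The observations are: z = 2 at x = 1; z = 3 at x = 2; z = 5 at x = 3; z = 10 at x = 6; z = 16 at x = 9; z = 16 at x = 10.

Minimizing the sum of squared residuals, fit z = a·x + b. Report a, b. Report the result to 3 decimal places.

a = 1.671, b = 0.035

Setting ∂/∂a … = 0 gives: 231·a + 31·b = 387;  31·a + 6·b = 52.
Δ = 231·6 − 31² = 425.
a = (387·6 − 31·52)/425 = 142/85; b = (231·52 − 31·387)/425 = 3/85.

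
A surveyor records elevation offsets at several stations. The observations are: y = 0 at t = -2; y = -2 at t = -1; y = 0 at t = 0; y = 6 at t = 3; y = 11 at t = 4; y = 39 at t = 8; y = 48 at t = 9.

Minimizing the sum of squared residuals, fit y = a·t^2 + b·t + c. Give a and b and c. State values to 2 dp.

a = 0.51, b = 0.84, c = -0.73

Compute the Gram sums: Σt^2·t^2 = 11011, Σt^2·t = 1323, Σt^2 = 175, Σt·t = 175, Σt = 21, Σ1 = 7.
And Σt^2·y = 6612, Σt·y = 808, Σy = 102.
Normal equations: [[11011, 1323, 175]; [1323, 175, 21]; [175, 21, 7]]·[a, b, c]ᵀ = [6612, 808, 102]ᵀ.
Row-reducing yields a = 647/1267, b = 1069/1267, c = -920/1267.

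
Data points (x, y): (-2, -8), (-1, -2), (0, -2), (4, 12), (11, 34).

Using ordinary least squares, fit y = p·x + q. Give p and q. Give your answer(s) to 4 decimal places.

p = 3.1661, q = -0.7986

Compute the Gram sums: Σx·x = 142, Σx = 12, Σ1 = 5.
Moment sums: Σx·y = 440, Σy = 34.
Normal equations: [[142, 12]; [12, 5]]·[p, q]ᵀ = [440, 34]ᵀ.
Δ = 142·5 − 12² = 566.
p = (440·5 − 12·34)/566 = 896/283; q = (142·34 − 12·440)/566 = -226/283.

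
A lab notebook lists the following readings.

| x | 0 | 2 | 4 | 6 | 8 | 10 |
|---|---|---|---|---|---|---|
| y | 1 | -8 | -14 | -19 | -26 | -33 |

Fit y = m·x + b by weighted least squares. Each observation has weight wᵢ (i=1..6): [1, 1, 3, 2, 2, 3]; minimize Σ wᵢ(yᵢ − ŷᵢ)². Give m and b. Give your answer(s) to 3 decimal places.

m = -3.250, b = -0.333

MᵀWM·[m, b]ᵀ = MᵀWy reads: 552·m + 72·b = -1818;  72·m + 12·b = -238.
(Σwᵢ·x·x = 552, Σwᵢ·x = 72, Σwᵢ·1 = 12, Σwᵢ·x·y = -1818, Σwᵢ·y = -238.)
Δ = 552·12 − 72² = 1440.
m = ((-1818)·12 − 72·(-238))/1440 = -13/4; b = (552·(-238) − 72·(-1818))/1440 = -1/3.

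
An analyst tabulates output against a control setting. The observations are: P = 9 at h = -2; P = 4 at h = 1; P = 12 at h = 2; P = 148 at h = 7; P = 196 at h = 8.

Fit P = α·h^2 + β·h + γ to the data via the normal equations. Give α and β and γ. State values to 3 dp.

α = 2.962, β = 0.763, γ = -0.918

Forming AᵀA = [[6530, 856, 122]; [856, 122, 16]; [122, 16, 5]] and AᵀP = [19884, 2614, 369]ᵀ gives AᵀA·[α, β, γ]ᵀ = AᵀP.
Inverting the 3×3 Gram matrix, [α, β, γ]ᵀ = [42931/14493, 3685/4831, -13309/14493]ᵀ.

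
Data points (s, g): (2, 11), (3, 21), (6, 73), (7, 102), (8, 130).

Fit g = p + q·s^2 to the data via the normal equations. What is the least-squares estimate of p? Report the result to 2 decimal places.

p = 2.87

From the data, Σ1 = 5, Σs^2 = 162, Σs^2·s^2 = 7890.
Right-hand side: Σg = 337, Σs^2·g = 16179.
Normal equations: [[5, 162]; [162, 7890]]·[p, q]ᵀ = [337, 16179]ᵀ.
Determinant 5·7890 − 162² = 13206.
p = (337·7890 − 162·16179)/13206 = 6322/2201; q = (5·16179 − 162·337)/13206 = 8767/4402.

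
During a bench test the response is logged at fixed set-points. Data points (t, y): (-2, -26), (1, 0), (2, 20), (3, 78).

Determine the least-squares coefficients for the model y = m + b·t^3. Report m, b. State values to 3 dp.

m = -2.831, b = 2.976

The normal system MᵀM·[m, b]ᵀ = Mᵀy is [[4, 28]; [28, 858]]·[m, b]ᵀ = [72, 2474]ᵀ.
Determinant 4·858 − 28² = 2648.
m = (72·858 − 28·2474)/2648 = -937/331; b = (4·2474 − 28·72)/2648 = 985/331.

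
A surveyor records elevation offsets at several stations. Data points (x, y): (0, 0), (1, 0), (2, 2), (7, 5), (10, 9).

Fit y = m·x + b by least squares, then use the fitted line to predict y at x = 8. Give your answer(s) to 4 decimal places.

Setting ∂/∂m … = 0 gives: 154·m + 20·b = 129;  20·m + 5·b = 16.
det = 154·5 − 20² = 370.
m = (129·5 − 20·16)/370 = 65/74; b = (154·16 − 20·129)/370 = -58/185.
At x = 8: ŷ = (65/74)·(8) + (-58/185)·(1) = 1242/185.

ŷ = 6.7135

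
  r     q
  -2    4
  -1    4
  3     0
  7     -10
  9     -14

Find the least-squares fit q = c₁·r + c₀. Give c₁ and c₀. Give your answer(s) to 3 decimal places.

c₁ = -1.690, c₀ = 2.207

Forming AᵀA = [[144, 16]; [16, 5]] and Aᵀq = [-208, -16]ᵀ gives AᵀA·[c₁, c₀]ᵀ = Aᵀq.
det = 144·5 − 16² = 464.
c₁ = ((-208)·5 − 16·(-16))/464 = -49/29; c₀ = (144·(-16) − 16·(-208))/464 = 64/29.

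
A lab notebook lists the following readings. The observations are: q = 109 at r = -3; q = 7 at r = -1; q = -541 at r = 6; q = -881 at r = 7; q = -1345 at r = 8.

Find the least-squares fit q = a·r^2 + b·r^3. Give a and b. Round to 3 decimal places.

a = 3.059, b = -3.009

Entries of XᵀX: Σr^2·r^2 = 7875, Σr^2·r^3 = 57107, Σr^3·r^3 = 427179.
For Xᵀq: Σr^2·q = -147737, Σr^3·q = -1110629.
So XᵀX·[a, b]ᵀ = Xᵀq: [[7875, 57107]; [57107, 427179]]·[a, b]ᵀ = [-147737, -1110629]ᵀ.
det = 7875·427179 − 57107² = 102825176.
a = ((-147737)·427179 − 57107·(-1110629))/102825176 = 78636595/25706294; b = (7875·(-1110629) − 57107·(-147737))/102825176 = -77346629/25706294.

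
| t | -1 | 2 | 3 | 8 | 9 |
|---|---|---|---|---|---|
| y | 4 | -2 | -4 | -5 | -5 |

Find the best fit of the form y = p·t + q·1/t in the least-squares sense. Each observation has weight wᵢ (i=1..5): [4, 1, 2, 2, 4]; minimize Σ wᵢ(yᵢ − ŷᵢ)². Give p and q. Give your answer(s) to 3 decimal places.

Normal-equation sums: Σwᵢ·t·t = 478, Σwᵢ·t·1/t = 13, Σwᵢ·1/t·1/t = 11801/2592.
For XᵀWy: Σwᵢ·t·y = -304, Σwᵢ·1/t·y = -833/36.
So XᵀWX·[p, q]ᵀ = XᵀWy: [[478, 13]; [13, 11801/2592]]·[p, q]ᵀ = [-304, -833/36]ᵀ.
det = 478·(11801/2592) − 13² = 2601415/1296.
p = ((-304)·(11801/2592) − 13·(-833/36))/(2601415/1296) = -1403908/2601415; q = (478·(-833/36) − 13·(-304))/(2601415/1296) = -9212472/2601415.

p = -0.540, q = -3.541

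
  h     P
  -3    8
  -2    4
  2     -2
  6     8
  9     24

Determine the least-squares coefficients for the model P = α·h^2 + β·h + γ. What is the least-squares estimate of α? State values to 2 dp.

α = 0.47

MᵀM·[α, β, γ]ᵀ = MᵀP reads: 7970·α + 918·β + 134·γ = 2312;  918·α + 134·β + 12·γ = 228;  134·α + 12·β + 5·γ = 42.
(Σh^2·h^2 = 7970, Σh^2·h = 918, Σh^2 = 134, Σh·h = 134, Σh = 12, Σ1 = 5, Σh^2·P = 2312, Σh·P = 228, ΣP = 42.)
Solving the 3×3 system (Gaussian elimination) gives α = 15296/32799, β = -15686/10933, γ = -21482/32799.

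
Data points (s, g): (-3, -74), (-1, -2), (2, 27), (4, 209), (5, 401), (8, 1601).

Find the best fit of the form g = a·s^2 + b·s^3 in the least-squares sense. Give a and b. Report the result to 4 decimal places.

Sums needed: Σs^2·s^2 = 5075, Σs^2·s^3 = 36705, Σs^3·s^3 = 282659.
Moment sums: Σs^2·g = 115273, Σs^3·g = 885429.
Determinant 5075·282659 − 36705² = 87237400.
a = (115273·282659 − 36705·885429)/87237400 = 41639731/43618700; b = (5075·885429 − 36705·115273)/87237400 = 26245671/8723740.

a = 0.9546, b = 3.0085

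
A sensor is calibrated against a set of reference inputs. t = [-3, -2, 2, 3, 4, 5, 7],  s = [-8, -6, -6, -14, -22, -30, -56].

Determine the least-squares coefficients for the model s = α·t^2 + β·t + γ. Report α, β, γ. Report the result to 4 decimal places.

Setting ∂/∂α … = 0 gives: 3476·α + 532·β + 116·γ = -4092;  532·α + 116·β + 16·γ = -648;  116·α + 16·β + 7·γ = -142.
(Σt^2·t^2 = 3476, Σt^2·t = 532, Σt^2 = 116, Σt·t = 116, Σt = 16, Σ1 = 7, Σt^2·s = -4092, Σt·s = -648, Σs = -142.)
Row-reducing yields α = -7555/7612, β = -5613/7612, γ = -4097/1903.

α = -0.9925, β = -0.7374, γ = -2.1529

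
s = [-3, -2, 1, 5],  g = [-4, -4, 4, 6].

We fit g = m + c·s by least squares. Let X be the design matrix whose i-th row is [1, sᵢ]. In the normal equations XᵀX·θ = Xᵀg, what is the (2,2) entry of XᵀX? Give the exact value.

Row 2 ↔ basis s, column 2 ↔ basis s, so (XᵀX)_{2,2} = Σᵢ (s)·(s) = (-3)·(-3) + (-2)·(-2) + (1)·(1) + (5)·(5) = 39.

39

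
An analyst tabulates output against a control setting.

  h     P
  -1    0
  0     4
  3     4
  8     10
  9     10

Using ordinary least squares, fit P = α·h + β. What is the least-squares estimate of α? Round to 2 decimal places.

α = 0.91

Normal-equation sums: Σh·h = 155, Σh = 19, Σ1 = 5.
Right-hand side: Σh·P = 182, ΣP = 28.
So MᵀM·[α, β]ᵀ = MᵀP: [[155, 19]; [19, 5]]·[α, β]ᵀ = [182, 28]ᵀ.
det = 155·5 − 19² = 414.
α = (182·5 − 19·28)/414 = 21/23; β = (155·28 − 19·182)/414 = 49/23.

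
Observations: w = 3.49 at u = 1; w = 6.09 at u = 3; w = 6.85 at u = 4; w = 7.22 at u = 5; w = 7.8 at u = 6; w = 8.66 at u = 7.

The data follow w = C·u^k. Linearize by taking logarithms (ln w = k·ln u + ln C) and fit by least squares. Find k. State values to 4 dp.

With ln wᵢ as the transformed response and ln uᵢ as the regressor:
Σln u = 7.8320, Σ(ln u)² = 12.7160, Σln w = 11.1705, Σln u·ln w = 15.7152.
Equations: 12.7160·k + 7.8320·ln C = 15.7152;  7.8320·k + 6·ln C = 11.1705.
Solving (det = 14.9557): k = 0.45491, ln C = 1.26793.

k = 0.4549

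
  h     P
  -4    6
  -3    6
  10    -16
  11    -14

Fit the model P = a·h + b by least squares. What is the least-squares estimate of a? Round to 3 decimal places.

a = -1.487

Setting ∂/∂a … = 0 gives: 246·a + 14·b = -356;  14·a + 4·b = -18.
(Σh·h = 246, Σh = 14, Σ1 = 4, Σh·P = -356, ΣP = -18.)
Δ = 246·4 − 14² = 788.
a = ((-356)·4 − 14·(-18))/788 = -293/197; b = (246·(-18) − 14·(-356))/788 = 139/197.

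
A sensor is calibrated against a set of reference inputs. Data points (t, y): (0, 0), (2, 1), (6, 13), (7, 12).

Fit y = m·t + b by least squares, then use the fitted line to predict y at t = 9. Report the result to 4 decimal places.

The normal system XᵀX·[m, b]ᵀ = Xᵀy is [[89, 15]; [15, 4]]·[m, b]ᵀ = [164, 26]ᵀ.
Eliminating b: 4·(row 1) − 15·(row 2) gives 131·m = 4·164 − 15·26 = 266, so m = 266/131.
Then b = (26 − 15·(266/131))/4 = -146/131.
At t = 9: ŷ = (266/131)·(9) + (-146/131)·(1) = 2248/131.

ŷ = 17.1603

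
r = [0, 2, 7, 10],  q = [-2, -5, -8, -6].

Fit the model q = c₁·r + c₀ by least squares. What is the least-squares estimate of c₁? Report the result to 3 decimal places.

c₁ = -0.418

Entries of AᵀA: Σr·r = 153, Σr = 19, Σ1 = 4.
And Σr·q = -126, Σq = -21.
Normal equations: [[153, 19]; [19, 4]]·[c₁, c₀]ᵀ = [-126, -21]ᵀ.
Δ = 153·4 − 19² = 251.
c₁ = ((-126)·4 − 19·(-21))/251 = -105/251; c₀ = (153·(-21) − 19·(-126))/251 = -819/251.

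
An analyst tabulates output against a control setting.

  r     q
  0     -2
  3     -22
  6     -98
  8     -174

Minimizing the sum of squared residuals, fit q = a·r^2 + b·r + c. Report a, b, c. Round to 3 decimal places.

Sums needed: Σr^2·r^2 = 5473, Σr^2·r = 755, Σr^2 = 109, Σr·r = 109, Σr = 17, Σ1 = 4.
Moment sums: Σr^2·q = -14862, Σr·q = -2046, Σq = -296.
Normal equations: [[5473, 755, 109]; [755, 109, 17]; [109, 17, 4]]·[a, b, c]ᵀ = [-14862, -2046, -296]ᵀ.
Row-reducing yields a = -1103/381, b = 587/381, c = -632/381.

a = -2.895, b = 1.541, c = -1.659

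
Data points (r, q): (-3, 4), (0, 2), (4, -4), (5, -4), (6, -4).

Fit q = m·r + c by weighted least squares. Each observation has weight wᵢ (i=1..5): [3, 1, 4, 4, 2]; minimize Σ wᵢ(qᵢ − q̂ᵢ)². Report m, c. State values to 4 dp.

m = -1.0079, c = 0.9505

The normal system MᵀWM·[m, c]ᵀ = MᵀWq is [[263, 39]; [39, 14]]·[m, c]ᵀ = [-228, -26]ᵀ.
Eliminating c: 14·(row 1) − 39·(row 2) gives 2161·m = 14·(-228) − 39·(-26) = -2178, so m = -2178/2161.
Then c = ((-26) − 39·(-2178/2161))/14 = 2054/2161.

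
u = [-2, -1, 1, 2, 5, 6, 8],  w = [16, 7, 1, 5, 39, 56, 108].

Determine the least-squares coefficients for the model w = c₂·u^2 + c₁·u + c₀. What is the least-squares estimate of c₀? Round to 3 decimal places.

c₀ = 2.237

Setting ∂/∂c₂ … = 0 gives: 6051·c₂ + 853·c₁ + 135·c₀ = 9995;  853·c₂ + 135·c₁ + 19·c₀ = 1367;  135·c₂ + 19·c₁ + 7·c₀ = 232.
Inverting the 3×3 Gram matrix, [c₂, c₁, c₀]ᵀ = [356451/178018, -505687/178018, 199096/89009]ᵀ.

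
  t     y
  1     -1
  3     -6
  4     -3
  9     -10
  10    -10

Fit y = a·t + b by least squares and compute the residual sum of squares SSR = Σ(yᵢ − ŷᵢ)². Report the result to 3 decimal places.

Normal-equation sums: Σt·t = 207, Σt = 27, Σ1 = 5.
Moment sums: Σt·y = -221, Σy = -30.
Eliminating b: 5·(row 1) − 27·(row 2) gives 306·a = 5·(-221) − 27·(-30) = -295, so a = -295/306.
Then b = ((-30) − 27·(-295/306))/5 = -27/34.
Residuals: 116/153, -118/51, 505/306, -9/17, 133/306; SSR = 2791/306.

SSR = 9.121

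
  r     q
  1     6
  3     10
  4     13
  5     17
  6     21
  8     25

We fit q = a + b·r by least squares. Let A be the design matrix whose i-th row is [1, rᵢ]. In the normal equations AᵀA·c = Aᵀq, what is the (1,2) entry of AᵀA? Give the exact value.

27

Row 1 ↔ basis 1, column 2 ↔ basis r, so (AᵀA)_{1,2} = Σᵢ r = (1)·(1) + (1)·(3) + (1)·(4) + (1)·(5) + (1)·(6) + (1)·(8) = 27.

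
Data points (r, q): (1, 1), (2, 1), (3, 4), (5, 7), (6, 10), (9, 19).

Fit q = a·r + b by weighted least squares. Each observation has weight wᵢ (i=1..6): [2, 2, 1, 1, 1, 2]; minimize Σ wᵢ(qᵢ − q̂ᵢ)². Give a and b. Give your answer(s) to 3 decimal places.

AᵀWA·[a, b]ᵀ = AᵀWq reads: 242·a + 38·b = 455;  38·a + 9·b = 63.
(Σwᵢ·r·r = 242, Σwᵢ·r = 38, Σwᵢ·1 = 9, Σwᵢ·r·q = 455, Σwᵢ·q = 63.)
Eliminating b: 9·(row 1) − 38·(row 2) gives 734·a = 9·455 − 38·63 = 1701, so a = 1701/734.
Then b = (63 − 38·(1701/734))/9 = -1022/367.

a = 2.317, b = -2.785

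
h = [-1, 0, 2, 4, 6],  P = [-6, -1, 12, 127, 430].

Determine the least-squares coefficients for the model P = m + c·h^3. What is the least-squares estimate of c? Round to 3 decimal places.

Sums needed: Σ1 = 5, Σh^3 = 287, Σh^3·h^3 = 50817.
And ΣP = 562, Σh^3·P = 101110.
MᵀM·[m, c]ᵀ = MᵀP becomes [[5, 287]; [287, 50817]]·[m, c]ᵀ = [562, 101110]ᵀ.
Eliminating c: 50817·(row 1) − 287·(row 2) gives 171716·m = 50817·562 − 287·101110 = -459416, so m = -114854/42929.
Then c = (101110 − 287·(-114854/42929))/50817 = 86064/42929.

c = 2.005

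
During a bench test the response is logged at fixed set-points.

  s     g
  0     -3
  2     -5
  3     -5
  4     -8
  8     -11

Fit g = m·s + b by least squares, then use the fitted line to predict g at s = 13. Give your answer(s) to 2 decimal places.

ĝ = -16.27

The normal equations are: 93·m + 17·b = -145;  17·m + 5·b = -32.
(Σs·s = 93, Σs = 17, Σ1 = 5, Σs·g = -145, Σg = -32.)
Eliminating b: 5·(row 1) − 17·(row 2) gives 176·m = 5·(-145) − 17·(-32) = -181, so m = -181/176.
Then b = ((-32) − 17·(-181/176))/5 = -511/176.
At s = 13: ĝ = (-181/176)·(13) + (-511/176)·(1) = -179/11.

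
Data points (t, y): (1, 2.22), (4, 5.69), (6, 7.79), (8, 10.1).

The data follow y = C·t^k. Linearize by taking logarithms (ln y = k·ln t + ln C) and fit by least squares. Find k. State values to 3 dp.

k = 0.717

Taking logs, ln y = k·ln t + ln C, so regress ln y on ln t.
AᵀA = [[9.4563, 5.2575]; [5.2575, 4]], rhs = [10.8973, 6.9016]ᵀ  (here Σln t = 5.2575, Σ(ln t)² = 9.4563, Σln y = 6.9016, Σln t·ln y = 10.8973).
Slope k = (n·Σln t·ln y − Σln t·Σln y)/(n·Σ(ln t)² − (Σln t)²) = (4·10.8973 − 5.2575·6.9016)/10.1839 = 0.71724; ln C = (Σln y − k·Σln t)/n = 0.78268.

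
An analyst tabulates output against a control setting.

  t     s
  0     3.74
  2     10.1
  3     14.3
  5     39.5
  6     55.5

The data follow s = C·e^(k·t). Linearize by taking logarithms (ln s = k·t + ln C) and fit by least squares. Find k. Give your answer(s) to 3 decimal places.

k = 0.453

Linearized form: ln s = k·t + ln C. From the 5 transformed points,
XᵀX = [[74.0000, 16.0000]; [16.0000, 5]], rhs = [55.0857, 13.9846]ᵀ  (here Σt = 16.0000, Σ(t)² = 74.0000, Σln s = 13.9846, Σt·ln s = 55.0857).
Solving (det = 114.0000): k = 0.45329, ln C = 1.34638.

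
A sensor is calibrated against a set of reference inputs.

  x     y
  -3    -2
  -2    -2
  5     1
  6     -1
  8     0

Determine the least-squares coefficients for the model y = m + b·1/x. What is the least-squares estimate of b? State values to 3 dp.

With design matrix A, AᵀA = [[5, -41/120]; [-41/120, 6401/14400]] and Aᵀy = [-4, 17/10]ᵀ.
det = 5·(6401/14400) − (-41/120)² = 2527/1200.
m = ((-4)·(6401/14400) − (-41/120)·(17/10))/(2527/1200) = -4310/7581; b = (5·(17/10) − (-41/120)·(-4))/(2527/1200) = 8560/2527.

b = 3.387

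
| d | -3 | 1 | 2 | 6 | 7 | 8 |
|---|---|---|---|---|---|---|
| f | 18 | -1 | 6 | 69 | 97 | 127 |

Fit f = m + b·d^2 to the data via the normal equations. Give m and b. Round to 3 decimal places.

m = -1.978, b = 2.011

Normal-equation sums: Σ1 = 6, Σd^2 = 163, Σd^2·d^2 = 7891.
And Σf = 316, Σd^2·f = 15550.
So MᵀM·[m, b]ᵀ = Mᵀf: [[6, 163]; [163, 7891]]·[m, b]ᵀ = [316, 15550]ᵀ.
det = 6·7891 − 163² = 20777.
m = (316·7891 − 163·15550)/20777 = -41094/20777; b = (6·15550 − 163·316)/20777 = 41792/20777.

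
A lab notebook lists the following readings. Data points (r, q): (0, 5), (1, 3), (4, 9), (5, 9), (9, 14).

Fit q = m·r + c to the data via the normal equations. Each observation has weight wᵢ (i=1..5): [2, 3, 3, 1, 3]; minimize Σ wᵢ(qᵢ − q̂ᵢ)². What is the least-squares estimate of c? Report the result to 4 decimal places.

Sums needed: Σwᵢ·r·r = 319, Σwᵢ·r = 47, Σwᵢ·1 = 12.
Moment sums: Σwᵢ·r·q = 540, Σwᵢ·q = 97.
So MᵀWM·[m, c]ᵀ = MᵀWq: [[319, 47]; [47, 12]]·[m, c]ᵀ = [540, 97]ᵀ.
Eliminating c: 12·(row 1) − 47·(row 2) gives 1619·m = 12·540 − 47·97 = 1921, so m = 1921/1619.
Then c = (97 − 47·(1921/1619))/12 = 5563/1619.

c = 3.4361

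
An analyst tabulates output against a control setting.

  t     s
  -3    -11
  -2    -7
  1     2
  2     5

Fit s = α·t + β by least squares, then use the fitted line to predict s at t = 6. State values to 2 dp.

ŝ = 17.71

Normal-equation sums: Σt·t = 18, Σt = -2, Σ1 = 4.
Right-hand side: Σt·s = 59, Σs = -11.
Normal equations: [[18, -2]; [-2, 4]]·[α, β]ᵀ = [59, -11]ᵀ.
Eliminating β: 4·(row 1) − (-2)·(row 2) gives 68·α = 4·59 − (-2)·(-11) = 214, so α = 107/34.
Then β = ((-11) − (-2)·(107/34))/4 = -20/17.
At t = 6: ŝ = (107/34)·(6) + (-20/17)·(1) = 301/17.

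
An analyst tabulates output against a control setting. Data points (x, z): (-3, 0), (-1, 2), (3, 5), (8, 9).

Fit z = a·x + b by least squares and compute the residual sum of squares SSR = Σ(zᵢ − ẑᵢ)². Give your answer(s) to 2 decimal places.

Forming MᵀM = [[83, 7]; [7, 4]] and Mᵀz = [85, 16]ᵀ gives MᵀM·[a, b]ᵀ = Mᵀz.
det = 83·4 − 7² = 283.
a = (85·4 − 7·16)/283 = 228/283; b = (83·16 − 7·85)/283 = 733/283.
Residuals: -49/283, 61/283, -2/283, -10/283; SSR = 22/283.

SSR = 0.08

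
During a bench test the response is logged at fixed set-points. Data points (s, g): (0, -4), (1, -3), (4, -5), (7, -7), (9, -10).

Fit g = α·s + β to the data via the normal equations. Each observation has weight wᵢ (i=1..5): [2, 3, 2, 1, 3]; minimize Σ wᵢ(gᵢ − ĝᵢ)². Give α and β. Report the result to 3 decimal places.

XᵀWX·[α, β]ᵀ = XᵀWg reads: 327·α + 45·β = -368;  45·α + 11·β = -64.
(Σwᵢ·s·s = 327, Σwᵢ·s = 45, Σwᵢ·1 = 11, Σwᵢ·s·g = -368, Σwᵢ·g = -64.)
det = 327·11 − 45² = 1572.
α = ((-368)·11 − 45·(-64))/1572 = -292/393; β = (327·(-64) − 45·(-368))/1572 = -364/131.

α = -0.743, β = -2.779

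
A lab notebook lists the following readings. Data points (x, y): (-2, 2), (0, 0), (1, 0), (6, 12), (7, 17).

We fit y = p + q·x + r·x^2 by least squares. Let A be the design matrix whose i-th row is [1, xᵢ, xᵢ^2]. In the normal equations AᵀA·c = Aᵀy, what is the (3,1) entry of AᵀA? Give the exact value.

Row 3 ↔ basis x^2, column 1 ↔ basis 1, so (AᵀA)_{3,1} = Σᵢ x^2 = (4)·(1) + (0)·(1) + (1)·(1) + (36)·(1) + (49)·(1) = 90.

90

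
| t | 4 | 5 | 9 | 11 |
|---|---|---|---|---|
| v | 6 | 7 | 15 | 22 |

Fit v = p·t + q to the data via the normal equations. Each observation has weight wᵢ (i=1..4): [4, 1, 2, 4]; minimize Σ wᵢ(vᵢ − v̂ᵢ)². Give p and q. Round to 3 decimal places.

The normal equations are: 735·p + 83·q = 1369;  83·p + 11·q = 149.
(Σwᵢ·t·t = 735, Σwᵢ·t = 83, Σwᵢ·1 = 11, Σwᵢ·t·v = 1369, Σwᵢ·v = 149.)
Eliminating q: 11·(row 1) − 83·(row 2) gives 1196·p = 11·1369 − 83·149 = 2692, so p = 673/299.
Then q = (149 − 83·(673/299))/11 = -1028/299.

p = 2.251, q = -3.438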